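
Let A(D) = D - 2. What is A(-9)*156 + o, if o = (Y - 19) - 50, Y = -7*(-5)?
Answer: -1750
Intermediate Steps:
A(D) = -2 + D
Y = 35
o = -34 (o = (35 - 19) - 50 = 16 - 50 = -34)
A(-9)*156 + o = (-2 - 9)*156 - 34 = -11*156 - 34 = -1716 - 34 = -1750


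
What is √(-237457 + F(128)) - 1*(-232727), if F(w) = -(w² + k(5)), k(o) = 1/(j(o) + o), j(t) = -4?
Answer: 232727 + I*√253842 ≈ 2.3273e+5 + 503.83*I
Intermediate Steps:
k(o) = 1/(-4 + o)
F(w) = -1 - w² (F(w) = -(w² + 1/(-4 + 5)) = -(w² + 1/1) = -(w² + 1) = -(1 + w²) = -1 - w²)
√(-237457 + F(128)) - 1*(-232727) = √(-237457 + (-1 - 1*128²)) - 1*(-232727) = √(-237457 + (-1 - 1*16384)) + 232727 = √(-237457 + (-1 - 16384)) + 232727 = √(-237457 - 16385) + 232727 = √(-253842) + 232727 = I*√253842 + 232727 = 232727 + I*√253842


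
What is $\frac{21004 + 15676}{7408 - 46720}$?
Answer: $- \frac{655}{702} \approx -0.93305$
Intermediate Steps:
$\frac{21004 + 15676}{7408 - 46720} = \frac{36680}{-39312} = 36680 \left(- \frac{1}{39312}\right) = - \frac{655}{702}$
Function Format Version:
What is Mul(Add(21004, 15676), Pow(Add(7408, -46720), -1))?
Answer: Rational(-655, 702) ≈ -0.93305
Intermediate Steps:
Mul(Add(21004, 15676), Pow(Add(7408, -46720), -1)) = Mul(36680, Pow(-39312, -1)) = Mul(36680, Rational(-1, 39312)) = Rational(-655, 702)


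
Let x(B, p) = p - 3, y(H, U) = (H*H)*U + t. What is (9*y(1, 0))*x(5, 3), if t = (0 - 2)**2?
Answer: 0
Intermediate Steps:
t = 4 (t = (-2)**2 = 4)
y(H, U) = 4 + U*H**2 (y(H, U) = (H*H)*U + 4 = H**2*U + 4 = U*H**2 + 4 = 4 + U*H**2)
x(B, p) = -3 + p
(9*y(1, 0))*x(5, 3) = (9*(4 + 0*1**2))*(-3 + 3) = (9*(4 + 0*1))*0 = (9*(4 + 0))*0 = (9*4)*0 = 36*0 = 0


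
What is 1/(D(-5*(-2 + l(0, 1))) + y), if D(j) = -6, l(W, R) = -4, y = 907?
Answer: 1/901 ≈ 0.0011099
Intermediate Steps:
1/(D(-5*(-2 + l(0, 1))) + y) = 1/(-6 + 907) = 1/901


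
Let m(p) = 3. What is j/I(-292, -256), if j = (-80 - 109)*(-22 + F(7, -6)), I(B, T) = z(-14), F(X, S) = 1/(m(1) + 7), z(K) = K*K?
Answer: 5913/280 ≈ 21.118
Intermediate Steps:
z(K) = K²
F(X, S) = ⅒ (F(X, S) = 1/(3 + 7) = 1/10 = ⅒)
I(B, T) = 196 (I(B, T) = (-14)² = 196)
j = 41391/10 (j = (-80 - 109)*(-22 + ⅒) = -189*(-219/10) = 41391/10 ≈ 4139.1)
j/I(-292, -256) = (41391/10)/196 = (41391/10)*(1/196) = 5913/280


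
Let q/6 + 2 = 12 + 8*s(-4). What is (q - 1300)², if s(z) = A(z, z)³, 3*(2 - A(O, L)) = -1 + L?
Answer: 102738496/81 ≈ 1.2684e+6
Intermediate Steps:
A(O, L) = 7/3 - L/3 (A(O, L) = 2 - (-1 + L)/3 = 2 + (⅓ - L/3) = 7/3 - L/3)
s(z) = (7/3 - z/3)³
q = 21836/9 (q = -12 + 6*(12 + 8*(-(-7 - 4)³/27)) = -12 + 6*(12 + 8*(-1/27*(-11)³)) = -12 + 6*(12 + 8*(-1/27*(-1331))) = -12 + 6*(12 + 8*(1331/27)) = -12 + 6*(12 + 10648/27) = -12 + 6*(10972/27) = -12 + 21944/9 = 21836/9 ≈ 2426.2)
(q - 1300)² = (21836/9 - 1300)² = (10136/9)² = 102738496/81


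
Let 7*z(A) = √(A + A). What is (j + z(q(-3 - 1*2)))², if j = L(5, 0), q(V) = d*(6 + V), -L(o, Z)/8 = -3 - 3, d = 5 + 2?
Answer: (336 + √14)²/49 ≈ 2355.6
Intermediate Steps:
d = 7
L(o, Z) = 48 (L(o, Z) = -8*(-3 - 3) = -8*(-6) = 48)
q(V) = 42 + 7*V (q(V) = 7*(6 + V) = 42 + 7*V)
z(A) = √2*√A/7 (z(A) = √(A + A)/7 = √(2*A)/7 = (√2*√A)/7 = √2*√A/7)
j = 48
(j + z(q(-3 - 1*2)))² = (48 + √2*√(42 + 7*(-3 - 1*2))/7)² = (48 + √2*√(42 + 7*(-3 - 2))/7)² = (48 + √2*√(42 + 7*(-5))/7)² = (48 + √2*√(42 - 35)/7)² = (48 + √2*√7/7)² = (48 + √14/7)²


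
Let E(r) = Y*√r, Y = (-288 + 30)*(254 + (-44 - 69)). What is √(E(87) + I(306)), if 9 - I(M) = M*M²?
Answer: 3*√(-3183623 - 4042*√87) ≈ 5384.4*I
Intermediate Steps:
Y = -36378 (Y = -258*(254 - 113) = -258*141 = -36378)
I(M) = 9 - M³ (I(M) = 9 - M*M² = 9 - M³)
E(r) = -36378*√r
√(E(87) + I(306)) = √(-36378*√87 + (9 - 1*306³)) = √(-36378*√87 + (9 - 1*28652616)) = √(-36378*√87 + (9 - 28652616)) = √(-36378*√87 - 28652607) = √(-28652607 - 36378*√87)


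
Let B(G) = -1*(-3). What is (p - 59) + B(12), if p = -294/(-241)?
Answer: -13202/241 ≈ -54.780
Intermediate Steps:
B(G) = 3
p = 294/241 (p = -294*(-1/241) = 294/241 ≈ 1.2199)
(p - 59) + B(12) = (294/241 - 59) + 3 = -13925/241 + 3 = -13202/241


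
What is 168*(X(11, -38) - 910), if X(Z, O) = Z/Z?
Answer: -152712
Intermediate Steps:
X(Z, O) = 1
168*(X(11, -38) - 910) = 168*(1 - 910) = 168*(-909) = -152712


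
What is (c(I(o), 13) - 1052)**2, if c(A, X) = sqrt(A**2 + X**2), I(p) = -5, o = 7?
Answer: (1052 - sqrt(194))**2 ≈ 1.0776e+6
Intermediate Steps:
(c(I(o), 13) - 1052)**2 = (sqrt((-5)**2 + 13**2) - 1052)**2 = (sqrt(25 + 169) - 1052)**2 = (sqrt(194) - 1052)**2 = (-1052 + sqrt(194))**2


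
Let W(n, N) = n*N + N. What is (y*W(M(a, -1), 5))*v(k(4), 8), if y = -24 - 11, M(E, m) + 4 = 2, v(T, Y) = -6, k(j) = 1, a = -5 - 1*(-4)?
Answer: -1050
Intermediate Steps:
a = -1 (a = -5 + 4 = -1)
M(E, m) = -2 (M(E, m) = -4 + 2 = -2)
y = -35
W(n, N) = N + N*n (W(n, N) = N*n + N = N + N*n)
(y*W(M(a, -1), 5))*v(k(4), 8) = -175*(1 - 2)*(-6) = -175*(-1)*(-6) = -35*(-5)*(-6) = 175*(-6) = -1050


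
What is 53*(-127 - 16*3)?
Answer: -9275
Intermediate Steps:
53*(-127 - 16*3) = 53*(-127 - 48) = 53*(-175) = -9275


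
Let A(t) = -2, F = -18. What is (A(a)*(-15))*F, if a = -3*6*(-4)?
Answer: -540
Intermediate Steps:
a = 72 (a = -18*(-4) = 72)
(A(a)*(-15))*F = -2*(-15)*(-18) = 30*(-18) = -540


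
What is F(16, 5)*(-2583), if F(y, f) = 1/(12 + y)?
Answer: -369/4 ≈ -92.250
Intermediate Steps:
F(16, 5)*(-2583) = -2583/(12 + 16) = -2583/28 = (1/28)*(-2583) = -369/4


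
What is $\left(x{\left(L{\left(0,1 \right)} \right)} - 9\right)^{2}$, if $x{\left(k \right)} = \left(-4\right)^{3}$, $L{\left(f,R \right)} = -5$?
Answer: $5329$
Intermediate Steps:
$x{\left(k \right)} = -64$
$\left(x{\left(L{\left(0,1 \right)} \right)} - 9\right)^{2} = \left(-64 - 9\right)^{2} = \left(-73\right)^{2} = 5329$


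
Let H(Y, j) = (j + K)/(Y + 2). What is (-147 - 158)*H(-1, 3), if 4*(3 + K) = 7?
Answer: -2135/4 ≈ -533.75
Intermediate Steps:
K = -5/4 (K = -3 + (¼)*7 = -3 + 7/4 = -5/4 ≈ -1.2500)
H(Y, j) = (-5/4 + j)/(2 + Y) (H(Y, j) = (j - 5/4)/(Y + 2) = (-5/4 + j)/(2 + Y))
(-147 - 158)*H(-1, 3) = (-147 - 158)*((-5/4 + 3)/(2 - 1)) = -305*7/(1*4) = -305*7/4 = -2135/4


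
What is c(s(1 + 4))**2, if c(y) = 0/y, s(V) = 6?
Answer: 0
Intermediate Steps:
c(y) = 0
c(s(1 + 4))**2 = 0**2 = 0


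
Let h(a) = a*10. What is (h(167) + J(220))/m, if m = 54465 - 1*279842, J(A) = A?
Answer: -1890/225377 ≈ -0.0083860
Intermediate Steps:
h(a) = 10*a
m = -225377 (m = 54465 - 279842 = -225377)
(h(167) + J(220))/m = (10*167 + 220)/(-225377) = (1670 + 220)*(-1/225377) = 1890*(-1/225377) = -1890/225377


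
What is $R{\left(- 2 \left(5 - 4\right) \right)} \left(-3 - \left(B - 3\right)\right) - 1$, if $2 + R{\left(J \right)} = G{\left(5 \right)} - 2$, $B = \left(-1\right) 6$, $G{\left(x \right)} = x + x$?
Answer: $35$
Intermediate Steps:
$G{\left(x \right)} = 2 x$
$B = -6$
$R{\left(J \right)} = 6$ ($R{\left(J \right)} = -2 + \left(2 \cdot 5 - 2\right) = -2 + \left(10 - 2\right) = -2 + 8 = 6$)
$R{\left(- 2 \left(5 - 4\right) \right)} \left(-3 - \left(B - 3\right)\right) - 1 = 6 \left(-3 - \left(-6 - 3\right)\right) - 1 = 6 \left(-3 - -9\right) - 1 = 6 \left(-3 + 9\right) - 1 = 6 \cdot 6 - 1 = 36 - 1 = 35$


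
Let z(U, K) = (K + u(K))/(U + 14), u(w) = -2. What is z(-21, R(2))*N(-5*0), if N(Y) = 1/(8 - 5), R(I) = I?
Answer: 0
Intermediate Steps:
N(Y) = ⅓ (N(Y) = 1/3 = ⅓)
z(U, K) = (-2 + K)/(14 + U) (z(U, K) = (K - 2)/(U + 14) = (-2 + K)/(14 + U))
z(-21, R(2))*N(-5*0) = ((-2 + 2)/(14 - 21))*(⅓) = (0/(-7))*(⅓) = -⅐*0*(⅓) = 0*(⅓) = 0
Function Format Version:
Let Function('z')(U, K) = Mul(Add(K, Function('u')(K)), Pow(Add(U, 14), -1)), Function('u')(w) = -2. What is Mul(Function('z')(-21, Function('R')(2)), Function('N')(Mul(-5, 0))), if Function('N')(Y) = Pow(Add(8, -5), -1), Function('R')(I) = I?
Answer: 0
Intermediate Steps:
Function('N')(Y) = Rational(1, 3) (Function('N')(Y) = Pow(3, -1) = Rational(1, 3))
Function('z')(U, K) = Mul(Pow(Add(14, U), -1), Add(-2, K)) (Function('z')(U, K) = Mul(Add(K, -2), Pow(Add(U, 14), -1)) = Mul(Add(-2, K), Pow(Add(14, U), -1)) = Mul(Pow(Add(14, U), -1), Add(-2, K)))
Mul(Function('z')(-21, Function('R')(2)), Function('N')(Mul(-5, 0))) = Mul(Mul(Pow(Add(14, -21), -1), Add(-2, 2)), Rational(1, 3)) = Mul(Mul(Pow(-7, -1), 0), Rational(1, 3)) = Mul(Mul(Rational(-1, 7), 0), Rational(1, 3)) = Mul(0, Rational(1, 3)) = 0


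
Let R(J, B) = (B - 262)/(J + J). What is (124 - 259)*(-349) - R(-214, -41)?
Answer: 20164917/428 ≈ 47114.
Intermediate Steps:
R(J, B) = (-262 + B)/(2*J) (R(J, B) = (-262 + B)/((2*J)) = (-262 + B)*(1/(2*J)) = (-262 + B)/(2*J))
(124 - 259)*(-349) - R(-214, -41) = (124 - 259)*(-349) - (-262 - 41)/(2*(-214)) = -135*(-349) - (-1)*(-303)/(2*214) = 47115 - 1*303/428 = 47115 - 303/428 = 20164917/428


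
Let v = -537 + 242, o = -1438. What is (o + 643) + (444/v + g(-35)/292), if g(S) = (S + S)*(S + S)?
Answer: -16791362/21535 ≈ -779.72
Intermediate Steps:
v = -295
g(S) = 4*S² (g(S) = (2*S)*(2*S) = 4*S²)
(o + 643) + (444/v + g(-35)/292) = (-1438 + 643) + (444/(-295) + (4*(-35)²)/292) = -795 + (444*(-1/295) + (4*1225)*(1/292)) = -795 + (-444/295 + 4900*(1/292)) = -795 + (-444/295 + 1225/73) = -795 + 328963/21535 = -16791362/21535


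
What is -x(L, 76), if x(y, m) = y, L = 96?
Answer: -96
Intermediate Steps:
-x(L, 76) = -1*96 = -96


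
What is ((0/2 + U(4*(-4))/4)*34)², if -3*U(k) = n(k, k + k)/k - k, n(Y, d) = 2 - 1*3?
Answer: 19088161/9216 ≈ 2071.2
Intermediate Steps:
n(Y, d) = -1 (n(Y, d) = 2 - 3 = -1)
U(k) = k/3 + 1/(3*k) (U(k) = -(-1/k - k)/3 = -(-k - 1/k)/3 = k/3 + 1/(3*k))
((0/2 + U(4*(-4))/4)*34)² = ((0/2 + ((1 + (4*(-4))²)/(3*((4*(-4)))))/4)*34)² = ((0*(½) + ((⅓)*(1 + (-16)²)/(-16))*(¼))*34)² = ((0 + ((⅓)*(-1/16)*(1 + 256))*(¼))*34)² = ((0 + ((⅓)*(-1/16)*257)*(¼))*34)² = ((0 - 257/48*¼)*34)² = ((0 - 257/192)*34)² = (-257/192*34)² = (-4369/96)² = 19088161/9216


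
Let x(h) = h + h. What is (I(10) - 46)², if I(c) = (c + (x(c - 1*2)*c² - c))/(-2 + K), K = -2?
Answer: 198916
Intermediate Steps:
x(h) = 2*h
I(c) = -c²*(-4 + 2*c)/4 (I(c) = (c + ((2*(c - 1*2))*c² - c))/(-2 - 2) = (c + ((2*(c - 2))*c² - c))/(-4) = (c + ((2*(-2 + c))*c² - c))*(-¼) = (c + ((-4 + 2*c)*c² - c))*(-¼) = (c + (c²*(-4 + 2*c) - c))*(-¼) = (c + (-c + c²*(-4 + 2*c)))*(-¼) = (c²*(-4 + 2*c))*(-¼) = -c²*(-4 + 2*c)/4)
(I(10) - 46)² = ((½)*10²*(2 - 1*10) - 46)² = ((½)*100*(2 - 10) - 46)² = ((½)*100*(-8) - 46)² = (-400 - 46)² = (-446)² = 198916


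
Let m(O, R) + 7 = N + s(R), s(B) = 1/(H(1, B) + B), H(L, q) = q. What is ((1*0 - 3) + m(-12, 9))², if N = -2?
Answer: 46225/324 ≈ 142.67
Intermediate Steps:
s(B) = 1/(2*B) (s(B) = 1/(B + B) = 1/(2*B))
m(O, R) = -9 + 1/(2*R) (m(O, R) = -7 + (-2 + 1/(2*R)) = -9 + 1/(2*R))
((1*0 - 3) + m(-12, 9))² = ((1*0 - 3) + (-9 + (½)/9))² = ((0 - 3) + (-9 + (½)*(⅑)))² = (-3 + (-9 + 1/18))² = (-3 - 161/18)² = (-215/18)² = 46225/324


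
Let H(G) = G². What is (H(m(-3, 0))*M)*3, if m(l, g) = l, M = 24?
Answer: 648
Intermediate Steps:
(H(m(-3, 0))*M)*3 = ((-3)²*24)*3 = (9*24)*3 = 216*3 = 648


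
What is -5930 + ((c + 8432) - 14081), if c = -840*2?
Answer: -13259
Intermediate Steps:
c = -1680
-5930 + ((c + 8432) - 14081) = -5930 + ((-1680 + 8432) - 14081) = -5930 + (6752 - 14081) = -5930 - 7329 = -13259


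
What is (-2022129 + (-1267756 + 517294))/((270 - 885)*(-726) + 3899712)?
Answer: -924197/1448734 ≈ -0.63793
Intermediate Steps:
(-2022129 + (-1267756 + 517294))/((270 - 885)*(-726) + 3899712) = (-2022129 - 750462)/(-615*(-726) + 3899712) = -2772591/(446490 + 3899712) = -2772591/4346202 = -2772591*1/4346202 = -924197/1448734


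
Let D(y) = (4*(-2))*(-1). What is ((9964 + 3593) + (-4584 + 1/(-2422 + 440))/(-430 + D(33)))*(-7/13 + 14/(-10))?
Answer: -714937514571/27183130 ≈ -26301.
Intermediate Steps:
D(y) = 8 (D(y) = -8*(-1) = 8)
((9964 + 3593) + (-4584 + 1/(-2422 + 440))/(-430 + D(33)))*(-7/13 + 14/(-10)) = ((9964 + 3593) + (-4584 + 1/(-2422 + 440))/(-430 + 8))*(-7/13 + 14/(-10)) = (13557 + (-4584 + 1/(-1982))/(-422))*(-7*1/13 + 14*(-⅒)) = (13557 + (-4584 - 1/1982)*(-1/422))*(-7/13 - 7/5) = (13557 - 9085489/1982*(-1/422))*(-126/65) = (13557 + 9085489/836404)*(-126/65) = (11348214517/836404)*(-126/65) = -714937514571/27183130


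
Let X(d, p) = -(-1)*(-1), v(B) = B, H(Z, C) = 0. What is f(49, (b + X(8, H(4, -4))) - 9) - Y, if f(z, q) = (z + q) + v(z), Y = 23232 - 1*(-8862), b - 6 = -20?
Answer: -32020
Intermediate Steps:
b = -14 (b = 6 - 20 = -14)
X(d, p) = -1 (X(d, p) = -1*1 = -1)
Y = 32094 (Y = 23232 + 8862 = 32094)
f(z, q) = q + 2*z (f(z, q) = (z + q) + z = (q + z) + z = q + 2*z)
f(49, (b + X(8, H(4, -4))) - 9) - Y = (((-14 - 1) - 9) + 2*49) - 1*32094 = ((-15 - 9) + 98) - 32094 = (-24 + 98) - 32094 = 74 - 32094 = -32020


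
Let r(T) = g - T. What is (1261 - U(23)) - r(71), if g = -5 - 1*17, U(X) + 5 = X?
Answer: 1336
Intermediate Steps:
U(X) = -5 + X
g = -22 (g = -5 - 17 = -22)
r(T) = -22 - T
(1261 - U(23)) - r(71) = (1261 - (-5 + 23)) - (-22 - 1*71) = (1261 - 1*18) - (-22 - 71) = (1261 - 18) - 1*(-93) = 1243 + 93 = 1336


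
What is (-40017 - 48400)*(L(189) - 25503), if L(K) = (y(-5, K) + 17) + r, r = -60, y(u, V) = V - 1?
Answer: 2242078286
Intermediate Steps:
y(u, V) = -1 + V
L(K) = -44 + K (L(K) = ((-1 + K) + 17) - 60 = (16 + K) - 60 = -44 + K)
(-40017 - 48400)*(L(189) - 25503) = (-40017 - 48400)*((-44 + 189) - 25503) = -88417*(145 - 25503) = -88417*(-25358) = 2242078286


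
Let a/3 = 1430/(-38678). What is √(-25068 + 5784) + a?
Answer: -2145/19339 + 2*I*√4821 ≈ -0.11092 + 138.87*I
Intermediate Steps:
a = -2145/19339 (a = 3*(1430/(-38678)) = 3*(1430*(-1/38678)) = 3*(-715/19339) = -2145/19339 ≈ -0.11092)
√(-25068 + 5784) + a = √(-25068 + 5784) - 2145/19339 = √(-19284) - 2145/19339 = 2*I*√4821 - 2145/19339 = -2145/19339 + 2*I*√4821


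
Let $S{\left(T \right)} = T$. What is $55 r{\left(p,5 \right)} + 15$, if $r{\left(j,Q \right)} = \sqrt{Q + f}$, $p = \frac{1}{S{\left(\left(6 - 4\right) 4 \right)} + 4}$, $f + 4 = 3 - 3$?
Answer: $70$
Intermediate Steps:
$f = -4$ ($f = -4 + \left(3 - 3\right) = -4 + 0 = -4$)
$p = \frac{1}{12}$ ($p = \frac{1}{\left(6 - 4\right) 4 + 4} = \frac{1}{2 \cdot 4 + 4} = \frac{1}{8 + 4} = \frac{1}{12} \approx 0.083333$)
$r{\left(j,Q \right)} = \sqrt{-4 + Q}$ ($r{\left(j,Q \right)} = \sqrt{Q - 4} = \sqrt{-4 + Q}$)
$55 r{\left(p,5 \right)} + 15 = 55 \sqrt{-4 + 5} + 15 = 55 \sqrt{1} + 15 = 55 \cdot 1 + 15 = 55 + 15 = 70$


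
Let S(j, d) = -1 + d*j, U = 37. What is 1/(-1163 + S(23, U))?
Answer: -1/313 ≈ -0.0031949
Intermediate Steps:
1/(-1163 + S(23, U)) = 1/(-1163 + (-1 + 37*23)) = 1/(-1163 + (-1 + 851)) = 1/(-1163 + 850) = 1/(-313) = -1/313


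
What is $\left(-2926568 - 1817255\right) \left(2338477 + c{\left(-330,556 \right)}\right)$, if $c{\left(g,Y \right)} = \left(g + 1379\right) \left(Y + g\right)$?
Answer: $-12217958071473$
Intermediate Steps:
$c{\left(g,Y \right)} = \left(1379 + g\right) \left(Y + g\right)$
$\left(-2926568 - 1817255\right) \left(2338477 + c{\left(-330,556 \right)}\right) = \left(-2926568 - 1817255\right) \left(2338477 + \left(\left(-330\right)^{2} + 1379 \cdot 556 + 1379 \left(-330\right) + 556 \left(-330\right)\right)\right) = - 4743823 \left(2338477 + \left(108900 + 766724 - 455070 - 183480\right)\right) = - 4743823 \left(2338477 + 237074\right) = \left(-4743823\right) 2575551 = -12217958071473$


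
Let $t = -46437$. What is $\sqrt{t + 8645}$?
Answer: $4 i \sqrt{2362} \approx 194.4 i$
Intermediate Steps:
$\sqrt{t + 8645} = \sqrt{-46437 + 8645} = \sqrt{-37792} = 4 i \sqrt{2362}$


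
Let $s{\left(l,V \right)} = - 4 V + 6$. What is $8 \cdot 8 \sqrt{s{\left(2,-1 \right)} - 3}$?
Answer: $64 \sqrt{7} \approx 169.33$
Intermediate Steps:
$s{\left(l,V \right)} = 6 - 4 V$
$8 \cdot 8 \sqrt{s{\left(2,-1 \right)} - 3} = 8 \cdot 8 \sqrt{\left(6 - -4\right) - 3} = 64 \sqrt{\left(6 + 4\right) - 3} = 64 \sqrt{10 - 3} = 64 \sqrt{7}$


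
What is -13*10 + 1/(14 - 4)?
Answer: -1299/10 ≈ -129.90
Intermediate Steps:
-13*10 + 1/(14 - 4) = -130 + 1/10 = -1299/10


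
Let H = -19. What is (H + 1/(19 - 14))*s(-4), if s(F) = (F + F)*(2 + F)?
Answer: -1504/5 ≈ -300.80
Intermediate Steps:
s(F) = 2*F*(2 + F) (s(F) = (2*F)*(2 + F) = 2*F*(2 + F))
(H + 1/(19 - 14))*s(-4) = (-19 + 1/(19 - 14))*(2*(-4)*(2 - 4)) = (-19 + 1/5)*(2*(-4)*(-2)) = (-19 + 1/5)*16 = -94/5*16 = -1504/5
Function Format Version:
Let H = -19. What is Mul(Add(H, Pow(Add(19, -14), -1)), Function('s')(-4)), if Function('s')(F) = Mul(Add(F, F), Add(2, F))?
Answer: Rational(-1504, 5) ≈ -300.80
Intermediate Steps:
Function('s')(F) = Mul(2, F, Add(2, F)) (Function('s')(F) = Mul(Mul(2, F), Add(2, F)) = Mul(2, F, Add(2, F)))
Mul(Add(H, Pow(Add(19, -14), -1)), Function('s')(-4)) = Mul(Add(-19, Pow(Add(19, -14), -1)), Mul(2, -4, Add(2, -4))) = Mul(Add(-19, Pow(5, -1)), Mul(2, -4, -2)) = Mul(Add(-19, Rational(1, 5)), 16) = Mul(Rational(-94, 5), 16) = Rational(-1504, 5)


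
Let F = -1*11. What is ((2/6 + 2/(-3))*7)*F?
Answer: 77/3 ≈ 25.667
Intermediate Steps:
F = -11
((2/6 + 2/(-3))*7)*F = ((2/6 + 2/(-3))*7)*(-11) = ((2*(⅙) + 2*(-⅓))*7)*(-11) = ((⅓ - ⅔)*7)*(-11) = -⅓*7*(-11) = -7/3*(-11) = 77/3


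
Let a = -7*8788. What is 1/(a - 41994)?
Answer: -1/103510 ≈ -9.6609e-6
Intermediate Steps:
a = -61516
1/(a - 41994) = 1/(-61516 - 41994) = 1/(-103510) = -1/103510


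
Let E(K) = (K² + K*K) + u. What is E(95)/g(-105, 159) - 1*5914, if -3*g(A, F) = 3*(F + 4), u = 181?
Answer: -982213/163 ≈ -6025.8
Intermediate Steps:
E(K) = 181 + 2*K² (E(K) = (K² + K*K) + 181 = (K² + K²) + 181 = 2*K² + 181 = 181 + 2*K²)
g(A, F) = -4 - F (g(A, F) = -(F + 4) = -(4 + F) = -(12 + 3*F)/3 = -4 - F)
E(95)/g(-105, 159) - 1*5914 = (181 + 2*95²)/(-4 - 1*159) - 1*5914 = (181 + 2*9025)/(-4 - 159) - 5914 = (181 + 18050)/(-163) - 5914 = 18231*(-1/163) - 5914 = -18231/163 - 5914 = -982213/163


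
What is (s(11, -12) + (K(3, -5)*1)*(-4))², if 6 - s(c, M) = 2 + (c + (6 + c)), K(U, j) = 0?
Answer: 576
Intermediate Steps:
s(c, M) = -2 - 2*c (s(c, M) = 6 - (2 + (c + (6 + c))) = 6 - (2 + (6 + 2*c)) = 6 - (8 + 2*c) = 6 + (-8 - 2*c) = -2 - 2*c)
(s(11, -12) + (K(3, -5)*1)*(-4))² = ((-2 - 2*11) + (0*1)*(-4))² = ((-2 - 22) + 0*(-4))² = (-24 + 0)² = (-24)² = 576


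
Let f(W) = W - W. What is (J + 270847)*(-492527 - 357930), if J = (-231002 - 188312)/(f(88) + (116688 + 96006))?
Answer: -24496186039407164/106347 ≈ -2.3034e+11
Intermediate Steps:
f(W) = 0
J = -209657/106347 (J = (-231002 - 188312)/(0 + (116688 + 96006)) = -419314/(0 + 212694) = -419314/212694 = -419314*1/212694 = -209657/106347 ≈ -1.9714)
(J + 270847)*(-492527 - 357930) = (-209657/106347 + 270847)*(-492527 - 357930) = (28803556252/106347)*(-850457) = -24496186039407164/106347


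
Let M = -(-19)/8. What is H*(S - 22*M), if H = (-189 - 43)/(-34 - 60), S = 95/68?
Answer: -100282/799 ≈ -125.51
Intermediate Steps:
S = 95/68 (S = 95*(1/68) = 95/68 ≈ 1.3971)
H = 116/47 (H = -232/(-94) = -232*(-1/94) = 116/47 ≈ 2.4681)
M = 19/8 (M = -(-19)/8 = -1*(-19/8) = 19/8 ≈ 2.3750)
H*(S - 22*M) = 116*(95/68 - 22*19/8)/47 = 116*(95/68 - 209/4)/47 = (116/47)*(-1729/34) = -100282/799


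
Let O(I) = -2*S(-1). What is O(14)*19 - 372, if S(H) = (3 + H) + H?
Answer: -410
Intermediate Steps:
S(H) = 3 + 2*H
O(I) = -2 (O(I) = -2*(3 + 2*(-1)) = -2*(3 - 2) = -2*1 = -2)
O(14)*19 - 372 = -2*19 - 372 = -38 - 372 = -410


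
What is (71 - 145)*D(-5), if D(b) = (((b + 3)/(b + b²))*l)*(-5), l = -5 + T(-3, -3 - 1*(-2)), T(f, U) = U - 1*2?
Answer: 296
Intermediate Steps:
T(f, U) = -2 + U (T(f, U) = U - 2 = -2 + U)
l = -8 (l = -5 + (-2 + (-3 - 1*(-2))) = -5 + (-2 + (-3 + 2)) = -5 + (-2 - 1) = -5 - 3 = -8)
D(b) = 40*(3 + b)/(b + b²) (D(b) = (((b + 3)/(b + b²))*(-8))*(-5) = (((3 + b)/(b + b²))*(-8))*(-5) = -8*(3 + b)/(b + b²)*(-5) = 40*(3 + b)/(b + b²))
(71 - 145)*D(-5) = (71 - 145)*(40*(3 - 5)/(-5*(1 - 5))) = -2960*(-1)*(-2)/(5*(-4)) = -2960*(-1)*(-1)*(-2)/(5*4) = -74*(-4) = 296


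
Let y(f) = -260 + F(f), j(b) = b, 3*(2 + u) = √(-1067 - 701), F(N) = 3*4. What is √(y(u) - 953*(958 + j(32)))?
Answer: I*√943718 ≈ 971.45*I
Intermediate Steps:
F(N) = 12
u = -2 + 2*I*√442/3 (u = -2 + √(-1067 - 701)/3 = -2 + √(-1768)/3 = -2 + (2*I*√442)/3 = -2 + 2*I*√442/3 ≈ -2.0 + 14.016*I)
y(f) = -248 (y(f) = -260 + 12 = -248)
√(y(u) - 953*(958 + j(32))) = √(-248 - 953*(958 + 32)) = √(-248 - 953*990) = √(-248 - 943470) = √(-943718) = I*√943718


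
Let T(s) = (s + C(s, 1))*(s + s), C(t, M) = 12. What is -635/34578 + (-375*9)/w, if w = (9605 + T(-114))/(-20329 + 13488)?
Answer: 46960527295/66839274 ≈ 702.59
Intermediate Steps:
T(s) = 2*s*(12 + s) (T(s) = (s + 12)*(s + s) = (12 + s)*(2*s) = 2*s*(12 + s))
w = -32861/6841 (w = (9605 + 2*(-114)*(12 - 114))/(-20329 + 13488) = (9605 + 2*(-114)*(-102))/(-6841) = (9605 + 23256)*(-1/6841) = 32861*(-1/6841) = -32861/6841 ≈ -4.8035)
-635/34578 + (-375*9)/w = -635/34578 + (-375*9)/(-32861/6841) = -635*1/34578 - 3375*(-6841/32861) = -635/34578 + 23088375/32861 = 46960527295/66839274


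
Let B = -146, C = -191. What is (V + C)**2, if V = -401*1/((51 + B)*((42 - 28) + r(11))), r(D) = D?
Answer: 205411994176/5640625 ≈ 36417.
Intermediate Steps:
V = 401/2375 (V = -401*1/((51 - 146)*((42 - 28) + 11)) = -401*(-1/(95*(14 + 11))) = -401/(25*(-95)) = -401/(-2375) = -401*(-1/2375) = 401/2375 ≈ 0.16884)
(V + C)**2 = (401/2375 - 191)**2 = (-453224/2375)**2 = 205411994176/5640625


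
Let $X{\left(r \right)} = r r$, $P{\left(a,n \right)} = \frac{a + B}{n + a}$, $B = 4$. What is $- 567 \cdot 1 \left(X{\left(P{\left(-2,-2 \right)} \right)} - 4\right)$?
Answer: $\frac{8505}{4} \approx 2126.3$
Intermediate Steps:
$P{\left(a,n \right)} = \frac{4 + a}{a + n}$ ($P{\left(a,n \right)} = \frac{a + 4}{n + a} = \frac{4 + a}{a + n}$)
$X{\left(r \right)} = r^{2}$
$- 567 \cdot 1 \left(X{\left(P{\left(-2,-2 \right)} \right)} - 4\right) = - 567 \cdot 1 \left(\left(\frac{4 - 2}{-2 - 2}\right)^{2} - 4\right) = - 567 \cdot 1 \left(\left(\frac{1}{-4} \cdot 2\right)^{2} - 4\right) = - 567 \cdot 1 \left(\left(\left(- \frac{1}{4}\right) 2\right)^{2} - 4\right) = - 567 \cdot 1 \left(\left(- \frac{1}{2}\right)^{2} - 4\right) = - 567 \cdot 1 \left(\frac{1}{4} - 4\right) = - 567 \cdot 1 \left(- \frac{15}{4}\right) = \left(-567\right) \left(- \frac{15}{4}\right) = \frac{8505}{4}$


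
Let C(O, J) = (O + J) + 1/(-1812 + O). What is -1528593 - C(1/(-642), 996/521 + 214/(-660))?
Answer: -297391579363207531/194552291505 ≈ -1.5286e+6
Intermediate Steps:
C(O, J) = J + O + 1/(-1812 + O) (C(O, J) = (J + O) + 1/(-1812 + O) = J + O + 1/(-1812 + O))
-1528593 - C(1/(-642), 996/521 + 214/(-660)) = -1528593 - (1 + (1/(-642))**2 - 1812*(996/521 + 214/(-660)) - 1812/(-642) + (996/521 + 214/(-660))/(-642))/(-1812 + 1/(-642)) = -1528593 - (1 + (-1/642)**2 - 1812*(996*(1/521) + 214*(-1/660)) - 1812*(-1/642) + (996*(1/521) + 214*(-1/660))*(-1/642))/(-1812 - 1/642) = -1528593 - (1 + 1/412164 - 1812*(996/521 - 107/330) + 302/107 + (996/521 - 107/330)*(-1/642))/(-1163305/642) = -1528593 - (-642)*(1 + 1/412164 - 1812*272933/171930 + 302/107 + (272933/171930)*(-1/642))/1163305 = -1528593 - (-642)*(1 + 1/412164 - 82425766/28655 + 302/107 - 272933/110379060)/1163305 = -1528593 - (-642)*(-154217352533)/(1163305*53684361) = -1528593 - 1*308434705066/194552291505 = -1528593 - 308434705066/194552291505 = -297391579363207531/194552291505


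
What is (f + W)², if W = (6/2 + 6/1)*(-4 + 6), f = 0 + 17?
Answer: 1225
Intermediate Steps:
f = 17
W = 18 (W = (6*(½) + 6*1)*2 = (3 + 6)*2 = 9*2 = 18)
(f + W)² = (17 + 18)² = 35² = 1225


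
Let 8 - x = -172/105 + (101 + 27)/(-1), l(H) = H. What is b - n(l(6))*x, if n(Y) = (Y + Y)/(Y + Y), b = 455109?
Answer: 47771993/105 ≈ 4.5497e+5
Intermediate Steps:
x = 14452/105 (x = 8 - (-172/105 + (101 + 27)/(-1)) = 8 - (-172*1/105 + 128*(-1)) = 8 - (-172/105 - 128) = 8 - 1*(-13612/105) = 8 + 13612/105 = 14452/105 ≈ 137.64)
n(Y) = 1 (n(Y) = (2*Y)/((2*Y)) = (2*Y)*(1/(2*Y)) = 1)
b - n(l(6))*x = 455109 - 14452/105 = 47771993/105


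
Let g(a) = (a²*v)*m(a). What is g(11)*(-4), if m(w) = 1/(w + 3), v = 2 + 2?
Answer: -968/7 ≈ -138.29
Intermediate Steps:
v = 4
m(w) = 1/(3 + w)
g(a) = 4*a²/(3 + a) (g(a) = (a²*4)/(3 + a) = (4*a²)/(3 + a) = 4*a²/(3 + a))
g(11)*(-4) = (4*11²/(3 + 11))*(-4) = (4*121/14)*(-4) = (4*121*(1/14))*(-4) = (242/7)*(-4) = -968/7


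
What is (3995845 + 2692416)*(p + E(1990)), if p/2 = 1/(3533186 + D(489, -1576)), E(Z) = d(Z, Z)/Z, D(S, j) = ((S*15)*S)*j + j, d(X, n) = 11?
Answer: 8312461462687843/224841695434 ≈ 36970.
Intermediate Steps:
D(S, j) = j + 15*j*S² (D(S, j) = ((15*S)*S)*j + j = (15*S²)*j + j = 15*j*S² + j = j + 15*j*S²)
E(Z) = 11/Z
p = -1/2824644415 (p = 2/(3533186 - 1576*(1 + 15*489²)) = 2/(3533186 - 1576*(1 + 15*239121)) = 2/(3533186 - 1576*(1 + 3586815)) = 2/(3533186 - 1576*3586816) = 2/(3533186 - 5652822016) = 2/(-5649288830) = 2*(-1/5649288830) = -1/2824644415 ≈ -3.5403e-10)
(3995845 + 2692416)*(p + E(1990)) = (3995845 + 2692416)*(-1/2824644415 + 11/1990) = 6688261*(-1/2824644415 + 11*(1/1990)) = 6688261*(-1/2824644415 + 11/1990) = 6688261*(1242843463/224841695434) = 8312461462687843/224841695434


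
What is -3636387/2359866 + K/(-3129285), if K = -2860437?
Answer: -514338141317/820521475090 ≈ -0.62684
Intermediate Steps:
-3636387/2359866 + K/(-3129285) = -3636387/2359866 - 2860437/(-3129285) = -3636387*1/2359866 - 2860437*(-1/3129285) = -1212129/786622 + 953479/1043095 = -514338141317/820521475090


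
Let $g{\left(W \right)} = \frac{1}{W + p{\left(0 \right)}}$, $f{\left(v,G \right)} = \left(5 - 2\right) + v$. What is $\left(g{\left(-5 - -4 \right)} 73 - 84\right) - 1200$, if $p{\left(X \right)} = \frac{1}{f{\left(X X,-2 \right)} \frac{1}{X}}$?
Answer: $-1357$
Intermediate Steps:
$f{\left(v,G \right)} = 3 + v$
$p{\left(X \right)} = \frac{X}{3 + X^{2}}$ ($p{\left(X \right)} = \frac{1}{\left(3 + X X\right) \frac{1}{X}} = \frac{1}{\left(3 + X^{2}\right) \frac{1}{X}} = \frac{1}{\frac{1}{X} \left(3 + X^{2}\right)} = \frac{X}{3 + X^{2}}$)
$g{\left(W \right)} = \frac{1}{W}$ ($g{\left(W \right)} = \frac{1}{W + \frac{0}{3 + 0^{2}}} = \frac{1}{W + \frac{0}{3 + 0}} = \frac{1}{W + \frac{0}{3}} = \frac{1}{W + 0 \cdot \frac{1}{3}} = \frac{1}{W + 0} = \frac{1}{W}$)
$\left(g{\left(-5 - -4 \right)} 73 - 84\right) - 1200 = \left(\frac{1}{-5 - -4} \cdot 73 - 84\right) - 1200 = \left(\frac{1}{-5 + 4} \cdot 73 - 84\right) - 1200 = \left(\frac{1}{-1} \cdot 73 - 84\right) - 1200 = \left(\left(-1\right) 73 - 84\right) - 1200 = \left(-73 - 84\right) - 1200 = -157 - 1200 = -1357$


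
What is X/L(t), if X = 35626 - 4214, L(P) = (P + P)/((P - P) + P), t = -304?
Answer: 15706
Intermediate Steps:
L(P) = 2 (L(P) = (2*P)/(0 + P) = (2*P)/P = 2)
X = 31412
X/L(t) = 31412/2 = 31412*(½) = 15706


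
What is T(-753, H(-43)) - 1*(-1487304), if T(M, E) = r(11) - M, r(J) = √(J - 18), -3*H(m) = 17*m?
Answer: 1488057 + I*√7 ≈ 1.4881e+6 + 2.6458*I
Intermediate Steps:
H(m) = -17*m/3
r(J) = √(-18 + J)
T(M, E) = -M + I*√7 (T(M, E) = √(-18 + 11) - M = √(-7) - M = I*√7 - M = -M + I*√7)
T(-753, H(-43)) - 1*(-1487304) = (-1*(-753) + I*√7) - 1*(-1487304) = (753 + I*√7) + 1487304 = 1488057 + I*√7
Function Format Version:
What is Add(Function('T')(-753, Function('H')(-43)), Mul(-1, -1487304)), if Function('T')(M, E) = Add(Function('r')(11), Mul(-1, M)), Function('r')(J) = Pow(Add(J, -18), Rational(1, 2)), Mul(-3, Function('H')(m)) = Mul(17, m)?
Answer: Add(1488057, Mul(I, Pow(7, Rational(1, 2)))) ≈ Add(1.4881e+6, Mul(2.6458, I))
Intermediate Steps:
Function('H')(m) = Mul(Rational(-17, 3), m) (Function('H')(m) = Mul(Rational(-1, 3), Mul(17, m)) = Mul(Rational(-17, 3), m))
Function('r')(J) = Pow(Add(-18, J), Rational(1, 2))
Function('T')(M, E) = Add(Mul(-1, M), Mul(I, Pow(7, Rational(1, 2)))) (Function('T')(M, E) = Add(Pow(Add(-18, 11), Rational(1, 2)), Mul(-1, M)) = Add(Pow(-7, Rational(1, 2)), Mul(-1, M)) = Add(Mul(I, Pow(7, Rational(1, 2))), Mul(-1, M)) = Add(Mul(-1, M), Mul(I, Pow(7, Rational(1, 2)))))
Add(Function('T')(-753, Function('H')(-43)), Mul(-1, -1487304)) = Add(Add(Mul(-1, -753), Mul(I, Pow(7, Rational(1, 2)))), Mul(-1, -1487304)) = Add(Add(753, Mul(I, Pow(7, Rational(1, 2)))), 1487304) = Add(1488057, Mul(I, Pow(7, Rational(1, 2))))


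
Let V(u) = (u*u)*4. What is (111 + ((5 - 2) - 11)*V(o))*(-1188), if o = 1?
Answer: -93852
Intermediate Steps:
V(u) = 4*u**2 (V(u) = u**2*4 = 4*u**2)
(111 + ((5 - 2) - 11)*V(o))*(-1188) = (111 + ((5 - 2) - 11)*(4*1**2))*(-1188) = (111 + (3 - 11)*(4*1))*(-1188) = (111 - 8*4)*(-1188) = (111 - 32)*(-1188) = 79*(-1188) = -93852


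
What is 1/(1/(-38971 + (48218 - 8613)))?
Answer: 634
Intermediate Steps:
1/(1/(-38971 + (48218 - 8613))) = 1/(1/(-38971 + 39605)) = 1/(1/634) = 634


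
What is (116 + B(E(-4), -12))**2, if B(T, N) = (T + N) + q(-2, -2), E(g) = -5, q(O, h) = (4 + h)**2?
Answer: 10609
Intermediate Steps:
B(T, N) = 4 + N + T (B(T, N) = (T + N) + (4 - 2)**2 = (N + T) + 2**2 = (N + T) + 4 = 4 + N + T)
(116 + B(E(-4), -12))**2 = (116 + (4 - 12 - 5))**2 = (116 - 13)**2 = 103**2 = 10609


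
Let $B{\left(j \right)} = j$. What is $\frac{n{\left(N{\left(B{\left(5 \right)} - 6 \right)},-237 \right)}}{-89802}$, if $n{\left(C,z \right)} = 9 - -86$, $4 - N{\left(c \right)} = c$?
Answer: $- \frac{95}{89802} \approx -0.0010579$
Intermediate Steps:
$N{\left(c \right)} = 4 - c$
$n{\left(C,z \right)} = 95$ ($n{\left(C,z \right)} = 9 + 86 = 95$)
$\frac{n{\left(N{\left(B{\left(5 \right)} - 6 \right)},-237 \right)}}{-89802} = \frac{95}{-89802} = 95 \left(- \frac{1}{89802}\right) = - \frac{95}{89802}$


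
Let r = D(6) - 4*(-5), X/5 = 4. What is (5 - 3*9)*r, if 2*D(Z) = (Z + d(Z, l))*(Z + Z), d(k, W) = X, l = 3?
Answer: -3872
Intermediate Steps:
X = 20 (X = 5*4 = 20)
d(k, W) = 20
D(Z) = Z*(20 + Z) (D(Z) = ((Z + 20)*(Z + Z))/2 = ((20 + Z)*(2*Z))/2 = (2*Z*(20 + Z))/2 = Z*(20 + Z))
r = 176 (r = 6*(20 + 6) - 4*(-5) = 6*26 + 20 = 156 + 20 = 176)
(5 - 3*9)*r = (5 - 3*9)*176 = (5 - 27)*176 = -22*176 = -3872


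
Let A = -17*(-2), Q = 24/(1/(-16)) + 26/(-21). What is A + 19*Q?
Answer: -152996/21 ≈ -7285.5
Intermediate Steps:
Q = -8090/21 (Q = 24/(-1/16) + 26*(-1/21) = 24*(-16) - 26/21 = -384 - 26/21 = -8090/21 ≈ -385.24)
A = 34
A + 19*Q = 34 + 19*(-8090/21) = 34 - 153710/21 = -152996/21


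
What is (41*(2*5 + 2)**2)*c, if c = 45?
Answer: 265680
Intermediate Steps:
(41*(2*5 + 2)**2)*c = (41*(2*5 + 2)**2)*45 = (41*(10 + 2)**2)*45 = (41*12**2)*45 = (41*144)*45 = 5904*45 = 265680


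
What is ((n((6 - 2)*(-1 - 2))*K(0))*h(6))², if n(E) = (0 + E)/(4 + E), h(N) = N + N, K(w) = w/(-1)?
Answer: 0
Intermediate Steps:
K(w) = -w (K(w) = w*(-1) = -w)
h(N) = 2*N
n(E) = E/(4 + E)
((n((6 - 2)*(-1 - 2))*K(0))*h(6))² = (((((6 - 2)*(-1 - 2))/(4 + (6 - 2)*(-1 - 2)))*(-1*0))*(2*6))² = ((((4*(-3))/(4 + 4*(-3)))*0)*12)² = ((-12/(4 - 12)*0)*12)² = ((-12/(-8)*0)*12)² = ((-12*(-⅛)*0)*12)² = (((3/2)*0)*12)² = (0*12)² = 0² = 0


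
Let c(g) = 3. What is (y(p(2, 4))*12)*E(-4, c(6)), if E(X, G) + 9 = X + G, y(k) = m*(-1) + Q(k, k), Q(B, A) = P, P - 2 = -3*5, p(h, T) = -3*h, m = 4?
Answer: 2040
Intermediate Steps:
P = -13 (P = 2 - 3*5 = 2 - 15 = -13)
Q(B, A) = -13
y(k) = -17 (y(k) = 4*(-1) - 13 = -4 - 13 = -17)
E(X, G) = -9 + G + X (E(X, G) = -9 + (X + G) = -9 + (G + X) = -9 + G + X)
(y(p(2, 4))*12)*E(-4, c(6)) = (-17*12)*(-9 + 3 - 4) = -204*(-10) = 2040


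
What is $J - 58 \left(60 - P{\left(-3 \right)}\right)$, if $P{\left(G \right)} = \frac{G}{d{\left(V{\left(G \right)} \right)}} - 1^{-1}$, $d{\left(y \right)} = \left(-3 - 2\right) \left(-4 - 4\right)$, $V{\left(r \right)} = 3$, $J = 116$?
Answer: $- \frac{68527}{20} \approx -3426.4$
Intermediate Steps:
$d{\left(y \right)} = 40$ ($d{\left(y \right)} = \left(-5\right) \left(-8\right) = 40$)
$P{\left(G \right)} = -1 + \frac{G}{40}$ ($P{\left(G \right)} = \frac{G}{40} - 1^{-1} = G \frac{1}{40} - 1 = \frac{G}{40} - 1 = -1 + \frac{G}{40}$)
$J - 58 \left(60 - P{\left(-3 \right)}\right) = 116 - 58 \left(60 - \left(-1 + \frac{1}{40} \left(-3\right)\right)\right) = 116 - 58 \left(60 - \left(-1 - \frac{3}{40}\right)\right) = 116 - 58 \left(60 - - \frac{43}{40}\right) = 116 - 58 \left(60 + \frac{43}{40}\right) = 116 - \frac{70847}{20} = - \frac{68527}{20}$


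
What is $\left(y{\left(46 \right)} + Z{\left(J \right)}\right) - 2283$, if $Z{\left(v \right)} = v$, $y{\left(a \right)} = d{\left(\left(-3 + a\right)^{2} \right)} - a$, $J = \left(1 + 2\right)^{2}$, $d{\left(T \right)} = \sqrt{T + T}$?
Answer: $-2320 + 43 \sqrt{2} \approx -2259.2$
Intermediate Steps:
$d{\left(T \right)} = \sqrt{2} \sqrt{T}$ ($d{\left(T \right)} = \sqrt{2 T} = \sqrt{2} \sqrt{T}$)
$J = 9$ ($J = 3^{2} = 9$)
$y{\left(a \right)} = - a + \sqrt{2} \sqrt{\left(-3 + a\right)^{2}}$ ($y{\left(a \right)} = \sqrt{2} \sqrt{\left(-3 + a\right)^{2}} - a = - a + \sqrt{2} \sqrt{\left(-3 + a\right)^{2}}$)
$\left(y{\left(46 \right)} + Z{\left(J \right)}\right) - 2283 = \left(\left(\left(-1\right) 46 + \sqrt{2} \sqrt{\left(-3 + 46\right)^{2}}\right) + 9\right) - 2283 = \left(\left(-46 + \sqrt{2} \sqrt{43^{2}}\right) + 9\right) - 2283 = \left(\left(-46 + \sqrt{2} \sqrt{1849}\right) + 9\right) - 2283 = \left(\left(-46 + \sqrt{2} \cdot 43\right) + 9\right) - 2283 = \left(\left(-46 + 43 \sqrt{2}\right) + 9\right) - 2283 = \left(-37 + 43 \sqrt{2}\right) - 2283 = -2320 + 43 \sqrt{2}$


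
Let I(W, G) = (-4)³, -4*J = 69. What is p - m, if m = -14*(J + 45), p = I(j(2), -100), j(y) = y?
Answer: 649/2 ≈ 324.50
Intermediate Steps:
J = -69/4 (J = -¼*69 = -69/4 ≈ -17.250)
I(W, G) = -64
p = -64
m = -777/2 (m = -14*(-69/4 + 45) = -14*111/4 = -777/2 ≈ -388.50)
p - m = -64 - 1*(-777/2) = -64 + 777/2 = 649/2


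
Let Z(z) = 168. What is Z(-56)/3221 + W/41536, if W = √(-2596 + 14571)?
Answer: 168/3221 + 5*√479/41536 ≈ 0.054792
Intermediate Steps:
W = 5*√479 (W = √11975 = 5*√479 ≈ 109.43)
Z(-56)/3221 + W/41536 = 168/3221 + (5*√479)/41536 = 168*(1/3221) + (5*√479)*(1/41536) = 168/3221 + 5*√479/41536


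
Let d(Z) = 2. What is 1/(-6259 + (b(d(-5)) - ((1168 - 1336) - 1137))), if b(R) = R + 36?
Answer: -1/4916 ≈ -0.00020342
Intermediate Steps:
b(R) = 36 + R
1/(-6259 + (b(d(-5)) - ((1168 - 1336) - 1137))) = 1/(-6259 + ((36 + 2) - ((1168 - 1336) - 1137))) = 1/(-6259 + (38 - (-168 - 1137))) = 1/(-6259 + (38 - 1*(-1305))) = 1/(-6259 + (38 + 1305)) = 1/(-6259 + 1343) = 1/(-4916) = -1/4916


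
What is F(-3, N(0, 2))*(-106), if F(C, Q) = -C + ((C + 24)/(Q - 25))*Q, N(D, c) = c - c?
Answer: -318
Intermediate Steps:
N(D, c) = 0
F(C, Q) = -C + Q*(24 + C)/(-25 + Q) (F(C, Q) = -C + ((24 + C)/(-25 + Q))*Q = -C + Q*(24 + C)/(-25 + Q))
F(-3, N(0, 2))*(-106) = ((24*0 + 25*(-3))/(-25 + 0))*(-106) = ((0 - 75)/(-25))*(-106) = -1/25*(-75)*(-106) = 3*(-106) = -318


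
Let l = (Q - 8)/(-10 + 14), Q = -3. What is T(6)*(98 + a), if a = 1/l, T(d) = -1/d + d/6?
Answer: 895/11 ≈ 81.364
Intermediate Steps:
T(d) = -1/d + d/6 (T(d) = -1/d + d*(⅙) = -1/d + d/6)
l = -11/4 (l = (-3 - 8)/(-10 + 14) = -11/4 ≈ -2.7500)
a = -4/11 (a = 1/(-11/4) = -4/11 ≈ -0.36364)
T(6)*(98 + a) = (-1/6 + (⅙)*6)*(98 - 4/11) = (-1*⅙ + 1)*(1074/11) = (-⅙ + 1)*(1074/11) = (⅚)*(1074/11) = 895/11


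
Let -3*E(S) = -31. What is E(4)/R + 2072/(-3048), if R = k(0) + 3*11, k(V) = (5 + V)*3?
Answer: -8495/18288 ≈ -0.46451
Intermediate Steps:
k(V) = 15 + 3*V
E(S) = 31/3 (E(S) = -1/3*(-31) = 31/3)
R = 48 (R = (15 + 3*0) + 3*11 = (15 + 0) + 33 = 15 + 33 = 48)
E(4)/R + 2072/(-3048) = (31/3)/48 + 2072/(-3048) = (31/3)*(1/48) + 2072*(-1/3048) = 31/144 - 259/381 = -8495/18288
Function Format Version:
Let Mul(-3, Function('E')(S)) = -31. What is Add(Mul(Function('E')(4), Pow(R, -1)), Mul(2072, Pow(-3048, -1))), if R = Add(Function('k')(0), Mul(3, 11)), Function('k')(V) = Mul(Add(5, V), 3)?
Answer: Rational(-8495, 18288) ≈ -0.46451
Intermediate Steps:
Function('k')(V) = Add(15, Mul(3, V))
Function('E')(S) = Rational(31, 3) (Function('E')(S) = Mul(Rational(-1, 3), -31) = Rational(31, 3))
R = 48 (R = Add(Add(15, Mul(3, 0)), Mul(3, 11)) = Add(Add(15, 0), 33) = Add(15, 33) = 48)
Add(Mul(Function('E')(4), Pow(R, -1)), Mul(2072, Pow(-3048, -1))) = Add(Mul(Rational(31, 3), Pow(48, -1)), Mul(2072, Pow(-3048, -1))) = Add(Mul(Rational(31, 3), Rational(1, 48)), Mul(2072, Rational(-1, 3048))) = Add(Rational(31, 144), Rational(-259, 381)) = Rational(-8495, 18288)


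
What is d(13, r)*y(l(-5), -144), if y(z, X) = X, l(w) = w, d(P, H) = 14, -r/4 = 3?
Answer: -2016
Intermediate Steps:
r = -12 (r = -4*3 = -12)
d(13, r)*y(l(-5), -144) = 14*(-144) = -2016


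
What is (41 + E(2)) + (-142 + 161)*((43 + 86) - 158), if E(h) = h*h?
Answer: -506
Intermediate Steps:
E(h) = h**2
(41 + E(2)) + (-142 + 161)*((43 + 86) - 158) = (41 + 2**2) + (-142 + 161)*((43 + 86) - 158) = (41 + 4) + 19*(129 - 158) = 45 + 19*(-29) = 45 - 551 = -506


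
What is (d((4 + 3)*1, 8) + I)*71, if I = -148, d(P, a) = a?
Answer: -9940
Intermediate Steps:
(d((4 + 3)*1, 8) + I)*71 = (8 - 148)*71 = -140*71 = -9940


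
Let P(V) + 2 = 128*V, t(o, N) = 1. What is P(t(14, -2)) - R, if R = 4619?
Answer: -4493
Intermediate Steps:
P(V) = -2 + 128*V
P(t(14, -2)) - R = (-2 + 128*1) - 1*4619 = (-2 + 128) - 4619 = 126 - 4619 = -4493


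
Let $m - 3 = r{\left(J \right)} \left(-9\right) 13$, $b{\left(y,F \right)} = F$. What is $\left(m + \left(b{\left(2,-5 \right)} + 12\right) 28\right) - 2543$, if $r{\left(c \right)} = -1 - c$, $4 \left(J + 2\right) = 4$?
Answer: $-2344$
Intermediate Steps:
$J = -1$ ($J = -2 + \frac{1}{4} \cdot 4 = -2 + 1 = -1$)
$m = 3$ ($m = 3 + \left(-1 - -1\right) \left(-9\right) 13 = 3 + \left(-1 + 1\right) \left(-9\right) 13 = 3 + 0 \left(-9\right) 13 = 3 + 0 \cdot 13 = 3 + 0 = 3$)
$\left(m + \left(b{\left(2,-5 \right)} + 12\right) 28\right) - 2543 = \left(3 + \left(-5 + 12\right) 28\right) - 2543 = \left(3 + 7 \cdot 28\right) - 2543 = \left(3 + 196\right) - 2543 = 199 - 2543 = -2344$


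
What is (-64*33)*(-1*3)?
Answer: 6336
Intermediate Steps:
(-64*33)*(-1*3) = -2112*(-3) = 6336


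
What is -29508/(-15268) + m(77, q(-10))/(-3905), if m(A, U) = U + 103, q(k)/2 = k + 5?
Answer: 2586564/1355035 ≈ 1.9089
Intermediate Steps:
q(k) = 10 + 2*k (q(k) = 2*(k + 5) = 2*(5 + k) = 10 + 2*k)
m(A, U) = 103 + U
-29508/(-15268) + m(77, q(-10))/(-3905) = -29508/(-15268) + (103 + (10 + 2*(-10)))/(-3905) = -29508*(-1/15268) + (103 + (10 - 20))*(-1/3905) = 7377/3817 + (103 - 10)*(-1/3905) = 7377/3817 + 93*(-1/3905) = 7377/3817 - 93/3905 = 2586564/1355035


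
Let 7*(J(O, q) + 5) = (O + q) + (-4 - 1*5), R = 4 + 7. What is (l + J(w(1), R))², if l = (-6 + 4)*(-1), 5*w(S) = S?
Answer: 8836/1225 ≈ 7.2131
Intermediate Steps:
w(S) = S/5
R = 11
l = 2 (l = -2*(-1) = 2)
J(O, q) = -44/7 + O/7 + q/7 (J(O, q) = -5 + ((O + q) + (-4 - 1*5))/7 = -5 + ((O + q) + (-4 - 5))/7 = -5 + ((O + q) - 9)/7 = -5 + (-9 + O + q)/7 = -5 + (-9/7 + O/7 + q/7) = -44/7 + O/7 + q/7)
(l + J(w(1), R))² = (2 + (-44/7 + ((⅕)*1)/7 + (⅐)*11))² = (2 + (-44/7 + (⅐)*(⅕) + 11/7))² = (2 + (-44/7 + 1/35 + 11/7))² = (2 - 164/35)² = (-94/35)² = 8836/1225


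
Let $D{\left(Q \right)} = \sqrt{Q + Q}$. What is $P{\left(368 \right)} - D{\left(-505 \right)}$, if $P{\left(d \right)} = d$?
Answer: $368 - i \sqrt{1010} \approx 368.0 - 31.78 i$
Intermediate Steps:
$D{\left(Q \right)} = \sqrt{2} \sqrt{Q}$ ($D{\left(Q \right)} = \sqrt{2 Q} = \sqrt{2} \sqrt{Q}$)
$P{\left(368 \right)} - D{\left(-505 \right)} = 368 - \sqrt{2} \sqrt{-505} = 368 - \sqrt{2} i \sqrt{505} = 368 - i \sqrt{1010}$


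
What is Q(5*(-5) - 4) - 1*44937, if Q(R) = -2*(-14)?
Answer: -44909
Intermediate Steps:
Q(R) = 28
Q(5*(-5) - 4) - 1*44937 = 28 - 1*44937 = 28 - 44937 = -44909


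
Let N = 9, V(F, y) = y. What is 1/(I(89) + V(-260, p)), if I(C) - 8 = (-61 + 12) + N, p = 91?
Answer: 1/59 ≈ 0.016949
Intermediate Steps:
I(C) = -32 (I(C) = 8 + ((-61 + 12) + 9) = 8 + (-49 + 9) = 8 - 40 = -32)
1/(I(89) + V(-260, p)) = 1/(-32 + 91) = 1/59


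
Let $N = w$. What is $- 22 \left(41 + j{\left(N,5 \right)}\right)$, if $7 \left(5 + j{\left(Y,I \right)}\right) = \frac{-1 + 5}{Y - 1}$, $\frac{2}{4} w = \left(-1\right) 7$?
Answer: $- \frac{83072}{105} \approx -791.16$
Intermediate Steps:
$w = -14$ ($w = 2 \left(\left(-1\right) 7\right) = 2 \left(-7\right) = -14$)
$N = -14$
$j{\left(Y,I \right)} = -5 + \frac{4}{7 \left(-1 + Y\right)}$ ($j{\left(Y,I \right)} = -5 + \frac{\left(-1 + 5\right) \frac{1}{Y - 1}}{7} = -5 + \frac{4 \frac{1}{-1 + Y}}{7} = -5 + \frac{4}{7 \left(-1 + Y\right)}$)
$- 22 \left(41 + j{\left(N,5 \right)}\right) = - 22 \left(41 + \frac{39 - -490}{7 \left(-1 - 14\right)}\right) = - 22 \left(41 + \frac{39 + 490}{7 \left(-15\right)}\right) = - 22 \left(41 + \frac{1}{7} \left(- \frac{1}{15}\right) 529\right) = - 22 \left(41 - \frac{529}{105}\right) = \left(-22\right) \frac{3776}{105} = - \frac{83072}{105}$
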